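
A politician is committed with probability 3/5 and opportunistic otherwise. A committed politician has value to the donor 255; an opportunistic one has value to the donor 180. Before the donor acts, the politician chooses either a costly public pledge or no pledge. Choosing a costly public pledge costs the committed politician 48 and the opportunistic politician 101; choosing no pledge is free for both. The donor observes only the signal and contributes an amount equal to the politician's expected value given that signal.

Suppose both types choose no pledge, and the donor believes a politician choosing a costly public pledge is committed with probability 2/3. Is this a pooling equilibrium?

On the equilibrium path (no pledge) the donor holds the prior 3/5 and pays 3/5·255 + 2/5·180 = 225. Off-path (pledge) belief 2/3 gives 2/3·255 + 1/3·180 = 230.
Committed: no pledge gives 225 − 0 = 225; pledge gives 230 − 48 = 182. Stays. ✓
Opportunistic: no pledge gives 225 − 0 = 225; pledge gives 230 − 101 = 129. Stays. ✓
Beliefs are Bayes-consistent on-path and both types best-respond.

Yes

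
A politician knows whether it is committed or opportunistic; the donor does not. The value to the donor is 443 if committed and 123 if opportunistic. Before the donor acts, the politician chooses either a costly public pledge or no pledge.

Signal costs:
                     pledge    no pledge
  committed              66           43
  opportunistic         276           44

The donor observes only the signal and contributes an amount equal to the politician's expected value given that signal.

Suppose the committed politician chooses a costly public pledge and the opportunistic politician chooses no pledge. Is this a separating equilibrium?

No

Under separation the donor infers type exactly: pledge → committed (pays 443), no pledge → opportunistic (pays 123).
Committed: pledge gives 443 − 66 = 377; no pledge gives 123 − 43 = 80. No deviation. ✓
Opportunistic: no pledge gives 123 − 44 = 79; pledge gives 443 − 276 = 167. Would deviate. ✗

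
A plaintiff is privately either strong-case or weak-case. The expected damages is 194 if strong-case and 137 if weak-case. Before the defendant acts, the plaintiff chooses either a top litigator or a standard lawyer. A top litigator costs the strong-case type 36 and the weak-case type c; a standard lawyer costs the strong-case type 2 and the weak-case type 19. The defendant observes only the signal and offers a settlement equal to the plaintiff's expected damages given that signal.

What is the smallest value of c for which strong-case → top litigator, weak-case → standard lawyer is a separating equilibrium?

Under separation: top litigator → strong-case (pays 194); standard lawyer → weak-case (pays 137).
Strong-case: 194 − 36 = 158 ≥ 137 − 2 = 135. Holds regardless of c. ✓
Weak-case: 137 − 19 ≥ 194 − c, so c ≥ 194 − 118 = 76.

76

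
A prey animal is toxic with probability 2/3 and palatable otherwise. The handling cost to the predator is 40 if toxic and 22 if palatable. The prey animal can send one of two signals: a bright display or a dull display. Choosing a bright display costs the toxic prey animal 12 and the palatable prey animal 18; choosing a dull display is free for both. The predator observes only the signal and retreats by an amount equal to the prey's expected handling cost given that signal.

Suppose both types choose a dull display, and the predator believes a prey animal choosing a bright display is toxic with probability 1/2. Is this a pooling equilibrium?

Yes

At the pooled signal (dull display) the predator holds the prior 2/3 and pays 2/3·40 + 1/3·22 = 34. Off-path (bright display) belief 1/2 gives 1/2·40 + 1/2·22 = 31.
Toxic: dull display gives 34 − 0 = 34; bright display gives 31 − 12 = 19. Stays. ✓
Palatable: dull display gives 34 − 0 = 34; bright display gives 31 − 18 = 13. Stays. ✓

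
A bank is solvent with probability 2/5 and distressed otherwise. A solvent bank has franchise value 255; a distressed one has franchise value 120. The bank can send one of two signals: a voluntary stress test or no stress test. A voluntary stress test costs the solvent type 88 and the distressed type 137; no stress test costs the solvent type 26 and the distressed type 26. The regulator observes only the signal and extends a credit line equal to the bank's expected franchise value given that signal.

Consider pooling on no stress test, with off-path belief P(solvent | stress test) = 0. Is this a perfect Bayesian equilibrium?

Yes

On the equilibrium path (no stress test) the regulator holds the prior 2/5 and pays 2/5·255 + 3/5·120 = 174. Off-path (stress test) belief 0 gives 0·255 + 1·120 = 120.
Solvent: no stress test gives 174 − 26 = 148; stress test gives 120 − 88 = 32. Stays. ✓
Distressed: no stress test gives 174 − 26 = 148; stress test gives 120 − 137 = -17. Stays. ✓
Beliefs are Bayes-consistent on-path and both types best-respond.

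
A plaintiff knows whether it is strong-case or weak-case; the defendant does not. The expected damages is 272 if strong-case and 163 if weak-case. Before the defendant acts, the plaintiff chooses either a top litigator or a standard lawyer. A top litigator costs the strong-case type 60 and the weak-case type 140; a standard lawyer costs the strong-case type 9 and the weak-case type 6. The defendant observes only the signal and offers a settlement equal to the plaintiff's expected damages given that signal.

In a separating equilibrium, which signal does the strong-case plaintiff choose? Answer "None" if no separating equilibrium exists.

Try strong-case → top litigator, weak-case → standard lawyer:
  Under separation the defendant infers type exactly: top litigator → strong-case (pays 272), standard lawyer → weak-case (pays 163).
  Strong-case: top litigator gives 272 − 60 = 212; standard lawyer gives 163 − 9 = 154. No deviation. ✓
  Weak-case: standard lawyer gives 163 − 6 = 157; top litigator gives 272 − 140 = 132. No deviation. ✓
Both hold — the strong-case type sends top litigator.

top litigator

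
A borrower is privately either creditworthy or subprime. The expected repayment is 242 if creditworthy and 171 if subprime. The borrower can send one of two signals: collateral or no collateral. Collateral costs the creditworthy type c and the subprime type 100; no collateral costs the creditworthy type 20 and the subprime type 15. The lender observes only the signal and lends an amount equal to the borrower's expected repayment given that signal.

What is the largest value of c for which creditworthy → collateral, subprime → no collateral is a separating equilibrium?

91

Under separation: collateral → creditworthy (pays 242); no collateral → subprime (pays 171).
Subprime: 171 − 15 = 156 ≥ 242 − 100 = 142. Holds regardless of c. ✓
Creditworthy: 242 − c ≥ 171 − 20, so c ≤ 242 − 151 = 91.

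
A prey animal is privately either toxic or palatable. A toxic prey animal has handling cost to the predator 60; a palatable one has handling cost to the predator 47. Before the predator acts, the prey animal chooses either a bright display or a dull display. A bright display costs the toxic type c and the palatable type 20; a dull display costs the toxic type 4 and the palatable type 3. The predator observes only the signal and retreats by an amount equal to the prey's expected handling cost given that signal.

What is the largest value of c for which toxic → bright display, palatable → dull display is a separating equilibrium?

17

Under separation: bright display → toxic (pays 60); dull display → palatable (pays 47).
Palatable: 47 − 3 = 44 ≥ 60 − 20 = 40. Holds regardless of c. ✓
Toxic: 60 − c ≥ 47 − 4, so c ≤ 60 − 43 = 17.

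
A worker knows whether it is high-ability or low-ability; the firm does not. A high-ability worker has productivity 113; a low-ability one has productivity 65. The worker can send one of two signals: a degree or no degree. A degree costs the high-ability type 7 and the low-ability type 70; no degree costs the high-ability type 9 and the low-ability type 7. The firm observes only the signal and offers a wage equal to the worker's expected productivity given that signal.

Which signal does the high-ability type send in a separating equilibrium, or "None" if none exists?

degree

Try high-ability → degree, low-ability → no degree:
  If types separate, degree earns payment 113 and no degree earns 65.
  High-ability: degree gives 113 − 7 = 106; no degree gives 65 − 9 = 56. No deviation. ✓
  Low-ability: no degree gives 65 − 7 = 58; degree gives 113 − 70 = 43. No deviation. ✓
Both hold — the high-ability type sends degree.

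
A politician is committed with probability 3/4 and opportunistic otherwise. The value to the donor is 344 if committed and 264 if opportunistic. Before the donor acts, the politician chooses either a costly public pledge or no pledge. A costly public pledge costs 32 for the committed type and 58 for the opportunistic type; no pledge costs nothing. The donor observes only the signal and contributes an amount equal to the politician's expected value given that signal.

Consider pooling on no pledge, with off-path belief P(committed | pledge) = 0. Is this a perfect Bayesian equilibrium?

At the pooled signal (no pledge) the donor holds the prior 3/4 and pays 3/4·344 + 1/4·264 = 324. Off-path (pledge) belief 0 gives 0·344 + 1·264 = 264.
Committed: no pledge gives 324 − 0 = 324; pledge gives 264 − 32 = 232. Stays. ✓
Opportunistic: no pledge gives 324 − 0 = 324; pledge gives 264 − 58 = 206. Stays. ✓

Yes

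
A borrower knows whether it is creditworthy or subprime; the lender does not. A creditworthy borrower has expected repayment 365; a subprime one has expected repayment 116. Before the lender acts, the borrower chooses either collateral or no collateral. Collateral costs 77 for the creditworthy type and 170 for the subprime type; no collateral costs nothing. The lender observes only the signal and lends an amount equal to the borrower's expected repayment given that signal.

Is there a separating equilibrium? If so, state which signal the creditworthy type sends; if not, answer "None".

Try creditworthy → collateral, subprime → no collateral:
  If types separate, collateral earns payment 365 and no collateral earns 116.
  Creditworthy: collateral gives 365 − 77 = 288; no collateral gives 116 − 0 = 116. No deviation. ✓
  Subprime: no collateral gives 116 − 0 = 116; collateral gives 365 − 170 = 195. Would deviate. ✗
Try creditworthy → no collateral, subprime → collateral:
  If types separate, no collateral earns payment 365 and collateral earns 116.
  Creditworthy: no collateral gives 365 − 0 = 365; collateral gives 116 − 77 = 39. No deviation. ✓
  Subprime: collateral gives 116 − 170 = -54; no collateral gives 365 − 0 = 365. Would deviate. ✗
Neither assignment is incentive-compatible.

None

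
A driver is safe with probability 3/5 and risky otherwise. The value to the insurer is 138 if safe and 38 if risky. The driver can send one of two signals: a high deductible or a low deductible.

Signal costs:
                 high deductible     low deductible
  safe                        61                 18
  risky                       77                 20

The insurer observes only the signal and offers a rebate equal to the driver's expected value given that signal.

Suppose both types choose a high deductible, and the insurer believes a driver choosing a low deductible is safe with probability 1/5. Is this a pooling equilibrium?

On the equilibrium path (high deductible) the insurer holds the prior 3/5 and pays 3/5·138 + 2/5·38 = 98. Off-path (low deductible) belief 1/5 gives 1/5·138 + 4/5·38 = 58.
Safe: high deductible gives 98 − 61 = 37; low deductible gives 58 − 18 = 40. Deviates. ✗
Risky: high deductible gives 98 − 77 = 21; low deductible gives 58 − 20 = 38. Deviates. ✗

No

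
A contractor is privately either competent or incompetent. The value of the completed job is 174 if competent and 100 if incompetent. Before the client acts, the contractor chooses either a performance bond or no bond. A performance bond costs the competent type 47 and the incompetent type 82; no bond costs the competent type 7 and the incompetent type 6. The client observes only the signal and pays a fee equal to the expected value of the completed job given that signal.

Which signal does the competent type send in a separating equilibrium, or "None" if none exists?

bond

Try competent → bond, incompetent → no bond:
  Under separation the client infers type exactly: bond → competent (pays 174), no bond → incompetent (pays 100).
  Competent: bond gives 174 − 47 = 127; no bond gives 100 − 7 = 93. No deviation. ✓
  Incompetent: no bond gives 100 − 6 = 94; bond gives 174 − 82 = 92. No deviation. ✓
Both hold — the competent type sends bond.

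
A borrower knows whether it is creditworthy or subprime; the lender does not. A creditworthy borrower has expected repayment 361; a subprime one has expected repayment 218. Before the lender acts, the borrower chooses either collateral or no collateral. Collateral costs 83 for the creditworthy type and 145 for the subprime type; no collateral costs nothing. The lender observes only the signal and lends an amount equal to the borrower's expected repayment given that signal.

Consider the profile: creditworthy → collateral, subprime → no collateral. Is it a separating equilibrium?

If types separate, collateral earns payment 361 and no collateral earns 218.
Creditworthy: collateral gives 361 − 83 = 278; no collateral gives 218 − 0 = 218. No deviation. ✓
Subprime: no collateral gives 218 − 0 = 218; collateral gives 361 − 145 = 216. No deviation. ✓
Both incentive constraints hold.

Yes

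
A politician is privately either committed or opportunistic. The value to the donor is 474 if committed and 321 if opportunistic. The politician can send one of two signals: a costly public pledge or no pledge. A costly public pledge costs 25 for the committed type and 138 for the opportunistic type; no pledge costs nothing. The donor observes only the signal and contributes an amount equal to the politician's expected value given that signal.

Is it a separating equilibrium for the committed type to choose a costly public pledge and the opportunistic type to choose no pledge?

Under separation the donor infers type exactly: pledge → committed (pays 474), no pledge → opportunistic (pays 321).
Committed: pledge gives 474 − 25 = 449; no pledge gives 321 − 0 = 321. No deviation. ✓
Opportunistic: no pledge gives 321 − 0 = 321; pledge gives 474 − 138 = 336. Would deviate. ✗

No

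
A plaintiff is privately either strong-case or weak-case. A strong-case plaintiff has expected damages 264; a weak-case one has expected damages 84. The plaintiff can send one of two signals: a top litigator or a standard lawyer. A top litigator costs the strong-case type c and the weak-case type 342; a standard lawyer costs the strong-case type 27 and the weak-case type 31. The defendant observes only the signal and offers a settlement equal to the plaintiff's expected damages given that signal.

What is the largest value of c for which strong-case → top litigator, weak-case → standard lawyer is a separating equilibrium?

207

Under separation: top litigator → strong-case (pays 264); standard lawyer → weak-case (pays 84).
Weak-case: 84 − 31 = 53 ≥ 264 − 342 = -78. Holds regardless of c. ✓
Strong-case: 264 − c ≥ 84 − 27, so c ≤ 264 − 57 = 207.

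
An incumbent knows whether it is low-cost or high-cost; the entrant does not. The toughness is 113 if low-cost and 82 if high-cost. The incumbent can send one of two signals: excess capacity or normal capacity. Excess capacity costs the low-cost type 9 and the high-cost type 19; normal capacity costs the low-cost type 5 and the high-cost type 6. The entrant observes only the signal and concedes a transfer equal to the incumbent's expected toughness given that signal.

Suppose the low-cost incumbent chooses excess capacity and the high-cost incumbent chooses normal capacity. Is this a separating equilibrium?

No

Under separation the entrant infers type exactly: excess capacity → low-cost (pays 113), normal capacity → high-cost (pays 82).
Low-cost: excess capacity gives 113 − 9 = 104; normal capacity gives 82 − 5 = 77. No deviation. ✓
High-cost: normal capacity gives 82 − 6 = 76; excess capacity gives 113 − 19 = 94. Would deviate. ✗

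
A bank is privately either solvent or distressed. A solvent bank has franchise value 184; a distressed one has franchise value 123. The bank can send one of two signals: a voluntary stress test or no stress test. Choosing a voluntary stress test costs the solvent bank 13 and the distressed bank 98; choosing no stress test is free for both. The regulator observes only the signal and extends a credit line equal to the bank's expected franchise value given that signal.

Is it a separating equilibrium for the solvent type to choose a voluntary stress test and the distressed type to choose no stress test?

Yes

Under separation the regulator infers type exactly: stress test → solvent (pays 184), no stress test → distressed (pays 123).
Solvent: stress test gives 184 − 13 = 171; no stress test gives 123 − 0 = 123. No deviation. ✓
Distressed: no stress test gives 123 − 0 = 123; stress test gives 184 − 98 = 86. No deviation. ✓
Neither type gains from mimicking the other.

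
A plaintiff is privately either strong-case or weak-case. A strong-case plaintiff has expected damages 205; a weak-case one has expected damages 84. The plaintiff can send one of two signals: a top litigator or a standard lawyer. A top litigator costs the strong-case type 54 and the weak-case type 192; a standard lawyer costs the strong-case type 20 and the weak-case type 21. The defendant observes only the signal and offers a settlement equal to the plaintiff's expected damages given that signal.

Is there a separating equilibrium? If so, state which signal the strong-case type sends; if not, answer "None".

top litigator

Try strong-case → top litigator, weak-case → standard lawyer:
  If types separate, top litigator earns payment 205 and standard lawyer earns 84.
  Strong-case: top litigator gives 205 − 54 = 151; standard lawyer gives 84 − 20 = 64. No deviation. ✓
  Weak-case: standard lawyer gives 84 − 21 = 63; top litigator gives 205 − 192 = 13. No deviation. ✓
Both hold — the strong-case type sends top litigator.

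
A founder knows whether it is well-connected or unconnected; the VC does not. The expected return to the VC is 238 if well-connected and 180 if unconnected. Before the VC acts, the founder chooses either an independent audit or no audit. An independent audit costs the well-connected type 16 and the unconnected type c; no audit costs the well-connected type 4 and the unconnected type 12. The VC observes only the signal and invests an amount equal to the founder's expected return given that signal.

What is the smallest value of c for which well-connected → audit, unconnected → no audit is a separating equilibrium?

70

Under separation: audit → well-connected (pays 238); no audit → unconnected (pays 180).
Well-connected: 238 − 16 = 222 ≥ 180 − 4 = 176. Holds regardless of c. ✓
Unconnected: 180 − 12 ≥ 238 − c, so c ≥ 238 − 168 = 70.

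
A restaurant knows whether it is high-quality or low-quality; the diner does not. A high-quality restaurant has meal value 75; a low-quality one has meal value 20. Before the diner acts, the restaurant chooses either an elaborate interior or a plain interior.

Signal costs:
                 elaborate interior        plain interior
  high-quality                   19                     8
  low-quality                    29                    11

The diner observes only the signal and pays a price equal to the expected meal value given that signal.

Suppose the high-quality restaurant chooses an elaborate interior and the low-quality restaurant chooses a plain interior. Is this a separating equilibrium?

If types separate, elaborate interior earns payment 75 and plain interior earns 20.
High-quality: elaborate interior gives 75 − 19 = 56; plain interior gives 20 − 8 = 12. No deviation. ✓
Low-quality: plain interior gives 20 − 11 = 9; elaborate interior gives 75 − 29 = 46. Would deviate. ✗

No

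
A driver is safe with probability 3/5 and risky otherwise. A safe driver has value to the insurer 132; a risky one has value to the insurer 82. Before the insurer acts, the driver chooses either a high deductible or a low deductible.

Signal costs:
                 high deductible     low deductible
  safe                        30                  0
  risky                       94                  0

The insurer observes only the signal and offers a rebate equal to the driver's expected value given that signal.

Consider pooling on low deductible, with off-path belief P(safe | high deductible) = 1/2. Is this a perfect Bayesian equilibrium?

Yes

At the pooled signal (low deductible) the insurer holds the prior 3/5 and pays 3/5·132 + 2/5·82 = 112. Off-path (high deductible) belief 1/2 gives 1/2·132 + 1/2·82 = 107.
Safe: low deductible gives 112 − 0 = 112; high deductible gives 107 − 30 = 77. Stays. ✓
Risky: low deductible gives 112 − 0 = 112; high deductible gives 107 − 94 = 13. Stays. ✓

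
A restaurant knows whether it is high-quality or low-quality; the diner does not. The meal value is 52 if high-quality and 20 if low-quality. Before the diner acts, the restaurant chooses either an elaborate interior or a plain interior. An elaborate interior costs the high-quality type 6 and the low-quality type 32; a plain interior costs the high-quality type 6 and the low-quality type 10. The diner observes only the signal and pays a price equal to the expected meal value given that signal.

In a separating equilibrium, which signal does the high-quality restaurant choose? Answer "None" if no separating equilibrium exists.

None

Try high-quality → elaborate interior, low-quality → plain interior:
  Under separation the diner infers type exactly: elaborate interior → high-quality (pays 52), plain interior → low-quality (pays 20).
  High-quality: elaborate interior gives 52 − 6 = 46; plain interior gives 20 − 6 = 14. No deviation. ✓
  Low-quality: plain interior gives 20 − 10 = 10; elaborate interior gives 52 − 32 = 20. Would deviate. ✗
Try high-quality → plain interior, low-quality → elaborate interior:
  Under separation the diner infers type exactly: plain interior → high-quality (pays 52), elaborate interior → low-quality (pays 20).
  High-quality: plain interior gives 52 − 6 = 46; elaborate interior gives 20 − 6 = 14. No deviation. ✓
  Low-quality: elaborate interior gives 20 − 32 = -12; plain interior gives 52 − 10 = 42. Would deviate. ✗
Neither assignment is incentive-compatible.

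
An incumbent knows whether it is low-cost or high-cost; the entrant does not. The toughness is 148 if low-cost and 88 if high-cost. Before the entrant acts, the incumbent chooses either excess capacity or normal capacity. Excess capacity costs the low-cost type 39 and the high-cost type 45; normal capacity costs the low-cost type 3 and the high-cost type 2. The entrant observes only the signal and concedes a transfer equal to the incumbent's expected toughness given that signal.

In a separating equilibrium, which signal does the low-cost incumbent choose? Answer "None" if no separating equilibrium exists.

None

Try low-cost → excess capacity, high-cost → normal capacity:
  Under separation the entrant infers type exactly: excess capacity → low-cost (pays 148), normal capacity → high-cost (pays 88).
  Low-cost: excess capacity gives 148 − 39 = 109; normal capacity gives 88 − 3 = 85. No deviation. ✓
  High-cost: normal capacity gives 88 − 2 = 86; excess capacity gives 148 − 45 = 103. Would deviate. ✗
Try low-cost → normal capacity, high-cost → excess capacity:
  Under separation the entrant infers type exactly: normal capacity → low-cost (pays 148), excess capacity → high-cost (pays 88).
  Low-cost: normal capacity gives 148 − 3 = 145; excess capacity gives 88 − 39 = 49. No deviation. ✓
  High-cost: excess capacity gives 88 − 45 = 43; normal capacity gives 148 − 2 = 146. Would deviate. ✗
Neither assignment is incentive-compatible.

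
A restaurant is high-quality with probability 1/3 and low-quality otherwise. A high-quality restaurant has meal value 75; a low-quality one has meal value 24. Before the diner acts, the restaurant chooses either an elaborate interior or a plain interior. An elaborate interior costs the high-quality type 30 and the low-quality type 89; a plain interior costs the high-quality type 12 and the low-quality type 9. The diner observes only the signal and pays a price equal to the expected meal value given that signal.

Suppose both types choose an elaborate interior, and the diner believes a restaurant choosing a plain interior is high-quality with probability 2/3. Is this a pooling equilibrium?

On the equilibrium path (elaborate interior) the diner holds the prior 1/3 and pays 1/3·75 + 2/3·24 = 41. Off-path (plain interior) belief 2/3 gives 2/3·75 + 1/3·24 = 58.
High-quality: elaborate interior gives 41 − 30 = 11; plain interior gives 58 − 12 = 46. Deviates. ✗
Low-quality: elaborate interior gives 41 − 89 = -48; plain interior gives 58 − 9 = 49. Deviates. ✗

No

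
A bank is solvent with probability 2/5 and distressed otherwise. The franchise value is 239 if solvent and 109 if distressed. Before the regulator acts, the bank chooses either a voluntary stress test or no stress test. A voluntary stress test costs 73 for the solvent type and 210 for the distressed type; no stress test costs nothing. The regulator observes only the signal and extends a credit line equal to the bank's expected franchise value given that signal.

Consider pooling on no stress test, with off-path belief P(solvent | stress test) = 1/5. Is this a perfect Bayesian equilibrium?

At the pooled signal (no stress test) the regulator holds the prior 2/5 and pays 2/5·239 + 3/5·109 = 161. Off-path (stress test) belief 1/5 gives 1/5·239 + 4/5·109 = 135.
Solvent: no stress test gives 161 − 0 = 161; stress test gives 135 − 73 = 62. Stays. ✓
Distressed: no stress test gives 161 − 0 = 161; stress test gives 135 − 210 = -75. Stays. ✓

Yes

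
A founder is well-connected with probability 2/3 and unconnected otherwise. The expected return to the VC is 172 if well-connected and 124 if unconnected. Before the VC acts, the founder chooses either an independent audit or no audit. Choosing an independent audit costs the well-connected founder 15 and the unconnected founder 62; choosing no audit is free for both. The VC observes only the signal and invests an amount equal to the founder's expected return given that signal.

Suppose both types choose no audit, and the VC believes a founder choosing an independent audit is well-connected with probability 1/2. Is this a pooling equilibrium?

On the equilibrium path (no audit) the VC holds the prior 2/3 and pays 2/3·172 + 1/3·124 = 156. Off-path (audit) belief 1/2 gives 1/2·172 + 1/2·124 = 148.
Well-connected: no audit gives 156 − 0 = 156; audit gives 148 − 15 = 133. Stays. ✓
Unconnected: no audit gives 156 − 0 = 156; audit gives 148 − 62 = 86. Stays. ✓
Beliefs are Bayes-consistent on-path and both types best-respond.

Yes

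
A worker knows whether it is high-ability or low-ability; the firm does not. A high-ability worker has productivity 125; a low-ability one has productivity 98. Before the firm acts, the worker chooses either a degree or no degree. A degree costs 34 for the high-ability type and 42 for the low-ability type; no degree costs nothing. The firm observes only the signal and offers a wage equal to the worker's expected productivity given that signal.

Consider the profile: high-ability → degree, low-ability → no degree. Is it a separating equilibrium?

If types separate, degree earns payment 125 and no degree earns 98.
High-ability: degree gives 125 − 34 = 91; no degree gives 98 − 0 = 98. Would deviate. ✗
Low-ability: no degree gives 98 − 0 = 98; degree gives 125 − 42 = 83. No deviation. ✓

No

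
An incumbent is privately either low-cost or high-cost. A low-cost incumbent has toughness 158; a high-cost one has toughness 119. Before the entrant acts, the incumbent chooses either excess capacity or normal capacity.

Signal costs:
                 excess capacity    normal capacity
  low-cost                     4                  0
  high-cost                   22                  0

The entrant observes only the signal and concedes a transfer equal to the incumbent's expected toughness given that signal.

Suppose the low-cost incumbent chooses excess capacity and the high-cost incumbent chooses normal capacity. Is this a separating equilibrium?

No

Under separation the entrant infers type exactly: excess capacity → low-cost (pays 158), normal capacity → high-cost (pays 119).
Low-cost: excess capacity gives 158 − 4 = 154; normal capacity gives 119 − 0 = 119. No deviation. ✓
High-cost: normal capacity gives 119 − 0 = 119; excess capacity gives 158 − 22 = 136. Would deviate. ✗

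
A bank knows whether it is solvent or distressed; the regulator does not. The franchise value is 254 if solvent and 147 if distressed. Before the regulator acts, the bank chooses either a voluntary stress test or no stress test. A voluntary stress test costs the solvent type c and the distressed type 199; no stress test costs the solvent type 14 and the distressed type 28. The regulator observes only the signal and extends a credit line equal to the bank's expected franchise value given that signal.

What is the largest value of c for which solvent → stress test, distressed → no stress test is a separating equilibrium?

Under separation: stress test → solvent (pays 254); no stress test → distressed (pays 147).
Distressed: 147 − 28 = 119 ≥ 254 − 199 = 55. Holds regardless of c. ✓
Solvent: 254 − c ≥ 147 − 14, so c ≤ 254 − 133 = 121.

121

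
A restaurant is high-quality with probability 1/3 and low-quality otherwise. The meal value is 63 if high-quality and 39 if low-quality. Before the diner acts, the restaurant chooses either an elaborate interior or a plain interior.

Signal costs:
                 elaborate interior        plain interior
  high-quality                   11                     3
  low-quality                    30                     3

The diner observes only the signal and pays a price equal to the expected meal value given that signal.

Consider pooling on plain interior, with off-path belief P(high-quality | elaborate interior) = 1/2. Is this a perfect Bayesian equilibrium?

On the equilibrium path (plain interior) the diner holds the prior 1/3 and pays 1/3·63 + 2/3·39 = 47. Off-path (elaborate interior) belief 1/2 gives 1/2·63 + 1/2·39 = 51.
High-quality: plain interior gives 47 − 3 = 44; elaborate interior gives 51 − 11 = 40. Stays. ✓
Low-quality: plain interior gives 47 − 3 = 44; elaborate interior gives 51 − 30 = 21. Stays. ✓
Beliefs are Bayes-consistent on-path and both types best-respond.

Yes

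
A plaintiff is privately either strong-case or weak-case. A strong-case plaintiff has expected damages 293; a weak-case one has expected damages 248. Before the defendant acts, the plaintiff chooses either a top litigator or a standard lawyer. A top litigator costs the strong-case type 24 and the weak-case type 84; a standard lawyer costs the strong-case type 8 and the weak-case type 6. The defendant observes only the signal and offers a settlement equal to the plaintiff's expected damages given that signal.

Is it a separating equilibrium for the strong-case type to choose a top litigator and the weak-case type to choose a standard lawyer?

If types separate, top litigator earns payment 293 and standard lawyer earns 248.
Strong-case: top litigator gives 293 − 24 = 269; standard lawyer gives 248 − 8 = 240. No deviation. ✓
Weak-case: standard lawyer gives 248 − 6 = 242; top litigator gives 293 − 84 = 209. No deviation. ✓
Both incentive constraints hold.

Yes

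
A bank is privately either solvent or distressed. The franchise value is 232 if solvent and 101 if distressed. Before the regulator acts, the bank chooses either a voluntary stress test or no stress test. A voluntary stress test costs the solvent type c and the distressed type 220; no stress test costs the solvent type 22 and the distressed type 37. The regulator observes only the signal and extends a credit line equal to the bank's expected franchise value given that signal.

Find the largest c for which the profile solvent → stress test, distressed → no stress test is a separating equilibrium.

Under separation: stress test → solvent (pays 232); no stress test → distressed (pays 101).
Distressed: 101 − 37 = 64 ≥ 232 − 220 = 12. Holds regardless of c. ✓
Solvent: 232 − c ≥ 101 − 22, so c ≤ 232 − 79 = 153.

153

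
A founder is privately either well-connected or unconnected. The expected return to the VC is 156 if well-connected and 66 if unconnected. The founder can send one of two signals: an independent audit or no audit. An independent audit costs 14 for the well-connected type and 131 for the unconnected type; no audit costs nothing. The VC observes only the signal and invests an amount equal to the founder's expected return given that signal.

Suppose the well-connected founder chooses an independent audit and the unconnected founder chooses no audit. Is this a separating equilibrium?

Under separation the VC infers type exactly: audit → well-connected (pays 156), no audit → unconnected (pays 66).
Well-connected: audit gives 156 − 14 = 142; no audit gives 66 − 0 = 66. No deviation. ✓
Unconnected: no audit gives 66 − 0 = 66; audit gives 156 − 131 = 25. No deviation. ✓
Both incentive constraints hold.

Yes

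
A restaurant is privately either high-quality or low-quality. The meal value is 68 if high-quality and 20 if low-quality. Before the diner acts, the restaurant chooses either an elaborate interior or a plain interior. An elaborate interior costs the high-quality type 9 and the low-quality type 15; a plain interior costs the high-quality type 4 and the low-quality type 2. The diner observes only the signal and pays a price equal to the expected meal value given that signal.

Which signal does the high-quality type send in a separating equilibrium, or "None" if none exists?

None

Try high-quality → elaborate interior, low-quality → plain interior:
  If types separate, elaborate interior earns payment 68 and plain interior earns 20.
  High-quality: elaborate interior gives 68 − 9 = 59; plain interior gives 20 − 4 = 16. No deviation. ✓
  Low-quality: plain interior gives 20 − 2 = 18; elaborate interior gives 68 − 15 = 53. Would deviate. ✗
Try high-quality → plain interior, low-quality → elaborate interior:
  If types separate, plain interior earns payment 68 and elaborate interior earns 20.
  High-quality: plain interior gives 68 − 4 = 64; elaborate interior gives 20 − 9 = 11. No deviation. ✓
  Low-quality: elaborate interior gives 20 − 15 = 5; plain interior gives 68 − 2 = 66. Would deviate. ✗
Neither assignment is incentive-compatible.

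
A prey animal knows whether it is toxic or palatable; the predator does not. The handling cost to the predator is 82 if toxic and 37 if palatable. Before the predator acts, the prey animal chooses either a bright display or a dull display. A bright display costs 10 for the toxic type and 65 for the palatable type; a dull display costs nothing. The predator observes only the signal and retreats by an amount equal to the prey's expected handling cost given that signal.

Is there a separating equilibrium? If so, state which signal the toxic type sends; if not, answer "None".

bright display

Try toxic → bright display, palatable → dull display:
  If types separate, bright display earns payment 82 and dull display earns 37.
  Toxic: bright display gives 82 − 10 = 72; dull display gives 37 − 0 = 37. No deviation. ✓
  Palatable: dull display gives 37 − 0 = 37; bright display gives 82 − 65 = 17. No deviation. ✓
Both hold — the toxic type sends bright display.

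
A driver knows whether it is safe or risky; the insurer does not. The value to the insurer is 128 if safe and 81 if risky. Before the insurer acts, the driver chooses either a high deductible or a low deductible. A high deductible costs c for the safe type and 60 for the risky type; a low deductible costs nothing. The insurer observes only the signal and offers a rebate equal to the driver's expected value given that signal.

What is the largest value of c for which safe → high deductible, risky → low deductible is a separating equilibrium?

Under separation: high deductible → safe (pays 128); low deductible → risky (pays 81).
Risky: 81 − 0 = 81 ≥ 128 − 60 = 68. Holds regardless of c. ✓
Safe: 128 − c ≥ 81 − 0, so c ≤ 128 − 81 = 47.

47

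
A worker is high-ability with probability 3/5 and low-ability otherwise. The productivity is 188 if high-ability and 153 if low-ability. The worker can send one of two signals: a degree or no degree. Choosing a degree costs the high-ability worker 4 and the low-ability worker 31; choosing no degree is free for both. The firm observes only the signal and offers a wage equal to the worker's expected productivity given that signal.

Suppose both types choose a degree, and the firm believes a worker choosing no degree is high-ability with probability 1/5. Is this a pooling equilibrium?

No

At the pooled signal (degree) the firm holds the prior 3/5 and pays 3/5·188 + 2/5·153 = 174. Off-path (no degree) belief 1/5 gives 1/5·188 + 4/5·153 = 160.
High-ability: degree gives 174 − 4 = 170; no degree gives 160 − 0 = 160. Stays. ✓
Low-ability: degree gives 174 − 31 = 143; no degree gives 160 − 0 = 160. Deviates. ✗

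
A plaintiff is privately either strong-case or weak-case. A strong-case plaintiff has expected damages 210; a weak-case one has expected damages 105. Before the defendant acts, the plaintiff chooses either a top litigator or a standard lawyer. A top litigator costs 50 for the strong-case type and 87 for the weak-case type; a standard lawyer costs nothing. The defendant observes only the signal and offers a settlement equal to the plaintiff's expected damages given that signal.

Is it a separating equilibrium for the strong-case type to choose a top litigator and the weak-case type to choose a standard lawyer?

Under separation the defendant infers type exactly: top litigator → strong-case (pays 210), standard lawyer → weak-case (pays 105).
Strong-case: top litigator gives 210 − 50 = 160; standard lawyer gives 105 − 0 = 105. No deviation. ✓
Weak-case: standard lawyer gives 105 − 0 = 105; top litigator gives 210 − 87 = 123. Would deviate. ✗

No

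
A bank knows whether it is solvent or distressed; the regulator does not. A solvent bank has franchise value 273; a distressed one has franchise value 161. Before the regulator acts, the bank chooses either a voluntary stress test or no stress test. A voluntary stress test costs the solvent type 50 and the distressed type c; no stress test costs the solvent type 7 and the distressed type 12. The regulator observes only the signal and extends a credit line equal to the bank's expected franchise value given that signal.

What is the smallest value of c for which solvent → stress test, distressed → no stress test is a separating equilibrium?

124

Under separation: stress test → solvent (pays 273); no stress test → distressed (pays 161).
Solvent: 273 − 50 = 223 ≥ 161 − 7 = 154. Holds regardless of c. ✓
Distressed: 161 − 12 ≥ 273 − c, so c ≥ 273 − 149 = 124.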